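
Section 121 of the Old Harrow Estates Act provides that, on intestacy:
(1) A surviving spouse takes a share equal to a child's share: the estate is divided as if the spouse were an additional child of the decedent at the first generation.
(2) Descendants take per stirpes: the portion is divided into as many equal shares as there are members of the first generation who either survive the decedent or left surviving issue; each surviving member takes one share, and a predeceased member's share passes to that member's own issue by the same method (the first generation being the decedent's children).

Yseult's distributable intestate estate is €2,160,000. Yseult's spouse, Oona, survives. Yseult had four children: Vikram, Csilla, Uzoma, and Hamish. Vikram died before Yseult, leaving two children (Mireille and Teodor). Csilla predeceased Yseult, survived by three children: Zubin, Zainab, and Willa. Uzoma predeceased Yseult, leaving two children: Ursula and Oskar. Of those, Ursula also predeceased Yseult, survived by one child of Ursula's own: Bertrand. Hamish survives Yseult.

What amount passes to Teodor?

Teodor receives €216,000.

The spouse counts as an additional share at the children's level, so there are 5 primary shares of €432,000. Oona takes one such share (€432,000).
The children's combined portion (€1,728,000) is divided into 4 shares of €432,000: Hamish takes €432,000; Vikram's €432,000 share passes to Vikram's issue; Csilla's €432,000 share passes to Csilla's issue; Uzoma's €432,000 share passes to Uzoma's issue.
Vikram's share (€432,000) is divided into 2 shares of €216,000: Mireille and Teodor each take €216,000.
Csilla's share (€432,000) is divided into 3 shares of €144,000: Zubin, Zainab, and Willa each take €144,000.
Uzoma's share (€432,000) is divided into 2 shares of €216,000: Oskar takes €216,000; Ursula's €216,000 share passes to Ursula's issue.
Ursula's share (€216,000) passes entirely to Bertrand.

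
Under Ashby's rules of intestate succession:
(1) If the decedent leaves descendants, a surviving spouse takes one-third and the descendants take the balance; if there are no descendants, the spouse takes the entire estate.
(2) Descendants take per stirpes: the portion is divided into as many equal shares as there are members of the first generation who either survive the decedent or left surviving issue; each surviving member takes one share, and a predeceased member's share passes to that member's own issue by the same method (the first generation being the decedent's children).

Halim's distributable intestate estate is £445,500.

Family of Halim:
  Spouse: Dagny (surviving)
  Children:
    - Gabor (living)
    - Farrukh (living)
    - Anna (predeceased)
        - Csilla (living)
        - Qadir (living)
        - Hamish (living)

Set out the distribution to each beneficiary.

Dagny: £148,500; Gabor: £99,000; Farrukh: £99,000; Csilla: £33,000; Qadir: £33,000; Hamish: £33,000

Dagny takes one-third of £445,500 = £148,500. The remaining £297,000 passes to the descendants.
The descendants' portion (£297,000) is divided into 3 shares of £99,000: Gabor and Farrukh each take £99,000; Anna's £99,000 share passes to Anna's issue.
Anna's share (£99,000) is divided into 3 shares of £33,000: Csilla, Qadir, and Hamish each take £33,000.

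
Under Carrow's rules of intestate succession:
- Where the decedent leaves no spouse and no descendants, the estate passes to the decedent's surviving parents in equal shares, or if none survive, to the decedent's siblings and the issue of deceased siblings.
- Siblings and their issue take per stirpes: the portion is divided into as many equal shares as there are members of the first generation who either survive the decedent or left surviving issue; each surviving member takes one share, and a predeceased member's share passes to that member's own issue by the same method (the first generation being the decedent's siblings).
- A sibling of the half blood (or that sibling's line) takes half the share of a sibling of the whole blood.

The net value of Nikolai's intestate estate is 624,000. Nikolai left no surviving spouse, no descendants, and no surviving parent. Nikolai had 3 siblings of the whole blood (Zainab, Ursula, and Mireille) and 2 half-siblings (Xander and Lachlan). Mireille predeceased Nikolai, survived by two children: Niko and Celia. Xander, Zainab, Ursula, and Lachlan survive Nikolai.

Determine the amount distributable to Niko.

Niko receives 78,000.

The entire 624,000 passes to the siblings and their issue.
Counting each half-blood sibling's line as half a unit, there are 4 units in 624,000, so one unit is 156,000. Whole-blood lines (Zainab, Ursula, and Mireille) take 156,000 each; half-blood lines (Xander and Lachlan) take 78,000 each.
Mireille's share (156,000) is divided into 2 shares of 78,000: Niko and Celia each take 78,000.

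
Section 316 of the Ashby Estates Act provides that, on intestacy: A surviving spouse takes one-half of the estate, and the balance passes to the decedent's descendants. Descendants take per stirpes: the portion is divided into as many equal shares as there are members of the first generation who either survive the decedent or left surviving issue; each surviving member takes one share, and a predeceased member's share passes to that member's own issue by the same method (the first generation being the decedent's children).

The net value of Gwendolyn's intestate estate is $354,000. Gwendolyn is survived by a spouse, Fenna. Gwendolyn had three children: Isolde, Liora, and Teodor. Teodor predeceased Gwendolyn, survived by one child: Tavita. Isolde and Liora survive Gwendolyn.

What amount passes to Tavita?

Fenna takes one-half of $354,000 = $177,000. The remaining $177,000 passes to the descendants.
The descendants' portion ($177,000) is divided into 3 shares of $59,000: Isolde and Liora each take $59,000; Teodor's $59,000 share passes to Teodor's issue.
Teodor's share ($59,000) passes entirely to Tavita.

Tavita receives $59,000.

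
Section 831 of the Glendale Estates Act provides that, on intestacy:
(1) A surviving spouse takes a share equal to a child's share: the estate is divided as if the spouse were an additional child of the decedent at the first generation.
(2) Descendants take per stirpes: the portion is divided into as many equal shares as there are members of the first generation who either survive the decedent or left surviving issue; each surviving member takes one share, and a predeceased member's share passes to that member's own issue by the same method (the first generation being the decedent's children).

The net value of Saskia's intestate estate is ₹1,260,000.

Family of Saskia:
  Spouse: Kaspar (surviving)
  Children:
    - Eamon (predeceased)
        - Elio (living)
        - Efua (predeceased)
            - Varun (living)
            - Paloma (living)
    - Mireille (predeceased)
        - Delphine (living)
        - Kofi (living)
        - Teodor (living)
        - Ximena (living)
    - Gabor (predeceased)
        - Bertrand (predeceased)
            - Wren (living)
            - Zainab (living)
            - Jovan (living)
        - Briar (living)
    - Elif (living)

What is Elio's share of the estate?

Elio receives ₹126,000.

The spouse counts as an additional share at the children's level, so there are 5 primary shares of ₹252,000. Kaspar takes one such share (₹252,000).
The children's combined portion (₹1,008,000) is divided into 4 shares of ₹252,000: Elif takes ₹252,000; Eamon's ₹252,000 share passes to Eamon's issue; Mireille's ₹252,000 share passes to Mireille's issue; Gabor's ₹252,000 share passes to Gabor's issue.
Eamon's share (₹252,000) is divided into 2 shares of ₹126,000: Elio takes ₹126,000; Efua's ₹126,000 share passes to Efua's issue.
Efua's share (₹126,000) is divided into 2 shares of ₹63,000: Varun and Paloma each take ₹63,000.
Mireille's share (₹252,000) is divided into 4 shares of ₹63,000: Delphine, Kofi, Teodor, and Ximena each take ₹63,000.
Gabor's share (₹252,000) is divided into 2 shares of ₹126,000: Briar takes ₹126,000; Bertrand's ₹126,000 share passes to Bertrand's issue.
Bertrand's share (₹126,000) is divided into 3 shares of ₹42,000: Wren, Zainab, and Jovan each take ₹42,000.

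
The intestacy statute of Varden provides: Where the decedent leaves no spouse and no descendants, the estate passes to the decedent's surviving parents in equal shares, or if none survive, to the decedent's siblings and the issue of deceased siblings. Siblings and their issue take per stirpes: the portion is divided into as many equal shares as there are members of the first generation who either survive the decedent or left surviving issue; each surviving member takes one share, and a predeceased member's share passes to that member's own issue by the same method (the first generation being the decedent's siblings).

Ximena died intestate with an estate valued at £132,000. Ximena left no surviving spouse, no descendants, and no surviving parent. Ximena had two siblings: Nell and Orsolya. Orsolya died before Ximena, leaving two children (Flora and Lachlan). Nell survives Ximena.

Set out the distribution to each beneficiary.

Nell: £66,000; Flora: £33,000; Lachlan: £33,000

The entire £132,000 passes to the siblings and their issue.
That amount (£132,000) is divided into 2 shares of £66,000: Nell takes £66,000; Orsolya's £66,000 share passes to Orsolya's issue.
Orsolya's share (£66,000) is divided into 2 shares of £33,000: Flora and Lachlan each take £33,000.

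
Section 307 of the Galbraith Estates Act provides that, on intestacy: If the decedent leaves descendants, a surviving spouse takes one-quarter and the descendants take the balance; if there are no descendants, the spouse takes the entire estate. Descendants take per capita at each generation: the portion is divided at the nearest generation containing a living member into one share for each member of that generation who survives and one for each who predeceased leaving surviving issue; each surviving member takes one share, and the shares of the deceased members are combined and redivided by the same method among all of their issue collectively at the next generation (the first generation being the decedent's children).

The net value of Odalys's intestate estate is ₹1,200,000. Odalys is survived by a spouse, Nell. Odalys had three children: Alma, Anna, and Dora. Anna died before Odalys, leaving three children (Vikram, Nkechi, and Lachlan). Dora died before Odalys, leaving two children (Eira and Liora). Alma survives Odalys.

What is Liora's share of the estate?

Nell takes one-quarter of ₹1,200,000 = ₹300,000. The remaining ₹900,000 passes to the descendants.
The descendants' portion (₹900,000) is divided at the children's generation into 3 shares of ₹300,000. Alma takes ₹300,000. The 2 shares of the deceased (Anna and Dora) are combined into a pool of ₹600,000.
That pool (₹600,000) is divided at the grandchildren's generation equally among Vikram, Nkechi, Lachlan, Eira, and Liora: ₹120,000 each.

Liora receives ₹120,000.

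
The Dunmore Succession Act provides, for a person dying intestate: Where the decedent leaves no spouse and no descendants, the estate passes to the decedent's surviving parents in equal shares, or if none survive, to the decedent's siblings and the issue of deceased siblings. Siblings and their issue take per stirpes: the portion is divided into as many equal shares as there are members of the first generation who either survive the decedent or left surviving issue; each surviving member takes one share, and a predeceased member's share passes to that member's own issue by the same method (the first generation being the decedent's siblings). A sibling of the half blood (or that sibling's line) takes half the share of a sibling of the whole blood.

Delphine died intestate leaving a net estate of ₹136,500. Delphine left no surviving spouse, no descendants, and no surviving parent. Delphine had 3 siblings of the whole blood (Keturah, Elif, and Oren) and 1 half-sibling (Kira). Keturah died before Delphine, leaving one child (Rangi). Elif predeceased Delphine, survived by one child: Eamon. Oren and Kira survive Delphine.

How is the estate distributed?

Rangi: ₹39,000; Eamon: ₹39,000; Oren: ₹39,000; Kira: ₹19,500

The entire ₹136,500 passes to the siblings and their issue.
Counting each half-blood sibling's line as half a unit, there are 7/2 units in ₹136,500, so one unit is ₹39,000. Whole-blood lines (Keturah, Elif, and Oren) take ₹39,000 each; half-blood lines (Kira) take ₹19,500 each.
Keturah's share (₹39,000) passes entirely to Rangi.
Elif's share (₹39,000) passes entirely to Eamon.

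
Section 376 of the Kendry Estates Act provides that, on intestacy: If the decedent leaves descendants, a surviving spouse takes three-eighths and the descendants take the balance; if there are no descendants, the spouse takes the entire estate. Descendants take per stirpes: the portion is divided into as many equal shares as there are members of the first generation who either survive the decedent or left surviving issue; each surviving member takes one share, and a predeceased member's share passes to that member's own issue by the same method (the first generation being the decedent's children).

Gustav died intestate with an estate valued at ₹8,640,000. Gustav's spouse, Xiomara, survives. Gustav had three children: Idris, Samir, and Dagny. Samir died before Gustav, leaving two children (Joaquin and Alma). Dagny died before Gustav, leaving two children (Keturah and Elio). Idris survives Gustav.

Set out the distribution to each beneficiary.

Xiomara takes three-eighths of ₹8,640,000 = ₹3,240,000. The remaining ₹5,400,000 passes to the descendants.
The descendants' portion (₹5,400,000) is divided into 3 shares of ₹1,800,000: Idris takes ₹1,800,000; Samir's ₹1,800,000 share passes to Samir's issue; Dagny's ₹1,800,000 share passes to Dagny's issue.
Samir's share (₹1,800,000) is divided into 2 shares of ₹900,000: Joaquin and Alma each take ₹900,000.
Dagny's share (₹1,800,000) is divided into 2 shares of ₹900,000: Keturah and Elio each take ₹900,000.

Xiomara: ₹3,240,000; Idris: ₹1,800,000; Joaquin: ₹900,000; Alma: ₹900,000; Keturah: ₹900,000; Elio: ₹900,000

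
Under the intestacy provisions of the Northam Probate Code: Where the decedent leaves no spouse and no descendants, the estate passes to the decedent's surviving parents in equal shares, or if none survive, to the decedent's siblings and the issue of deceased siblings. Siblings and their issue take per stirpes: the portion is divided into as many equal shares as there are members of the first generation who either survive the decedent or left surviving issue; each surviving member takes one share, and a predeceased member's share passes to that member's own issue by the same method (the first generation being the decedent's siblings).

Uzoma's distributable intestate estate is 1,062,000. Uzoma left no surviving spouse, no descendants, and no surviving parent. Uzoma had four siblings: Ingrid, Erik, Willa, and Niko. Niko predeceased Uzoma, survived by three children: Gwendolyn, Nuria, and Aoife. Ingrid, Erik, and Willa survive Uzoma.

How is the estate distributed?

The entire 1,062,000 passes to the siblings and their issue.
That amount (1,062,000) is divided into 4 shares of 265,500: Ingrid, Erik, and Willa each take 265,500; Niko's 265,500 share passes to Niko's issue.
Niko's share (265,500) is divided into 3 shares of 88,500: Gwendolyn, Nuria, and Aoife each take 88,500.

Ingrid: 265,500; Erik: 265,500; Willa: 265,500; Gwendolyn: 88,500; Nuria: 88,500; Aoife: 88,500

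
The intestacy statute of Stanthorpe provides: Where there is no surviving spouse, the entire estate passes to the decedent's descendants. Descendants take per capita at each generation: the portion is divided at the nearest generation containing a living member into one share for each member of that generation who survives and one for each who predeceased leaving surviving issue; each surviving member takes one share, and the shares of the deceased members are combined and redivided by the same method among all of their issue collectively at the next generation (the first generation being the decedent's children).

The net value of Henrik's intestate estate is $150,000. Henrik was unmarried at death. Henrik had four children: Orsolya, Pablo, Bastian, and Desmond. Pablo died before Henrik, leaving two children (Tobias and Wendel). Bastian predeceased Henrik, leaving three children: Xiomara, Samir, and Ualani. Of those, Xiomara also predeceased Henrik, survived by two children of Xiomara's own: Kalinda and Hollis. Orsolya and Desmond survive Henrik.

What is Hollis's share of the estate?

The entire $150,000 passes to the descendants.
That amount ($150,000) is divided at the children's generation into 4 shares of $37,500. Orsolya and Desmond each take $37,500. The 2 shares of the deceased (Pablo and Bastian) are combined into a pool of $75,000.
That pool ($75,000) is divided at the grandchildren's generation into 5 shares of $15,000. Tobias, Wendel, Samir, and Ualani each take $15,000. The remaining share for the deceased Xiomara ($15,000) is carried to the next generation.
That pool ($15,000) is divided at the great-grandchildren's generation equally among Kalinda and Hollis: $7,500 each.

Hollis receives $7,500.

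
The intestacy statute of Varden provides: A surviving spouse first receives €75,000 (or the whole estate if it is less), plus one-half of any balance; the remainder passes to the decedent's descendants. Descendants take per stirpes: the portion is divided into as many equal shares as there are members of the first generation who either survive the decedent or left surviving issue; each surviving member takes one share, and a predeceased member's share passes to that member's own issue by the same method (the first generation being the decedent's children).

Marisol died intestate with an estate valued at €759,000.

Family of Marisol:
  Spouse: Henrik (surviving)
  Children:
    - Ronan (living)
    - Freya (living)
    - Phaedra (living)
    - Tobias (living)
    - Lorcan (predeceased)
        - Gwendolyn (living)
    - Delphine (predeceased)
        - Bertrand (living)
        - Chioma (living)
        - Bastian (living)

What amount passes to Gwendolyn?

Henrik first takes €75,000, leaving a balance of €684,000. Henrik then takes one-half of the balance (€342,000), for a total of €417,000. The remaining €342,000 passes to the descendants.
The descendants' portion (€342,000) is divided into 6 shares of €57,000: Ronan, Freya, Phaedra, and Tobias each take €57,000; Lorcan's €57,000 share passes to Lorcan's issue; Delphine's €57,000 share passes to Delphine's issue.
Lorcan's share (€57,000) passes entirely to Gwendolyn.
Delphine's share (€57,000) is divided into 3 shares of €19,000: Bertrand, Chioma, and Bastian each take €19,000.

Gwendolyn receives €57,000.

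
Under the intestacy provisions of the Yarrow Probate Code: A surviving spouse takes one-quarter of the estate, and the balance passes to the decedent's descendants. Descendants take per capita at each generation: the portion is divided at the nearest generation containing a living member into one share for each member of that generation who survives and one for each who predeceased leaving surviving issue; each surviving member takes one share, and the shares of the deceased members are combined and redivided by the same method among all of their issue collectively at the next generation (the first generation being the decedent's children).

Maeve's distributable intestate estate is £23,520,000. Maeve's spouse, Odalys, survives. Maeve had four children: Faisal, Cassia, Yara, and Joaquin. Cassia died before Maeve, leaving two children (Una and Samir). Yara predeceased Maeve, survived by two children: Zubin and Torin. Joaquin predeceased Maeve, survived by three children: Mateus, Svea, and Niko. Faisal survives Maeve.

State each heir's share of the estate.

Odalys takes one-quarter of £23,520,000 = £5,880,000. The remaining £17,640,000 passes to the descendants.
The descendants' portion (£17,640,000) is divided at the children's generation into 4 shares of £4,410,000. Faisal takes £4,410,000. The 3 shares of the deceased (Cassia, Yara, and Joaquin) are combined into a pool of £13,230,000.
That pool (£13,230,000) is divided at the grandchildren's generation equally among Una, Samir, Zubin, Torin, Mateus, Svea, and Niko: £1,890,000 each.

Odalys: £5,880,000; Faisal: £4,410,000; Una: £1,890,000; Samir: £1,890,000; Zubin: £1,890,000; Torin: £1,890,000; Mateus: £1,890,000; Svea: £1,890,000; Niko: £1,890,000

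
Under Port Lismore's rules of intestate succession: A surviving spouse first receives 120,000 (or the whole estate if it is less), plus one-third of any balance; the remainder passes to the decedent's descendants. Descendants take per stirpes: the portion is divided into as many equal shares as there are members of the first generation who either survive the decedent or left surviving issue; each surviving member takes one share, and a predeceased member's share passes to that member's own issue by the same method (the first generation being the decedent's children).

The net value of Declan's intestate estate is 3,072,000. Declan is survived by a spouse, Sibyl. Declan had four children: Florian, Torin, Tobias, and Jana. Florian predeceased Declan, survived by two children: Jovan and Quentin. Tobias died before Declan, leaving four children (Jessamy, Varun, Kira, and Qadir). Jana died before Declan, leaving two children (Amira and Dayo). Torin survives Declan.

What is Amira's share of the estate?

Sibyl first takes 120,000, leaving a balance of 2,952,000. Sibyl then takes one-third of the balance (984,000), for a total of 1,104,000. The remaining 1,968,000 passes to the descendants.
The descendants' portion (1,968,000) is divided into 4 shares of 492,000: Torin takes 492,000; Florian's 492,000 share passes to Florian's issue; Tobias's 492,000 share passes to Tobias's issue; Jana's 492,000 share passes to Jana's issue.
Florian's share (492,000) is divided into 2 shares of 246,000: Jovan and Quentin each take 246,000.
Tobias's share (492,000) is divided into 4 shares of 123,000: Jessamy, Varun, Kira, and Qadir each take 123,000.
Jana's share (492,000) is divided into 2 shares of 246,000: Amira and Dayo each take 246,000.

Amira receives 246,000.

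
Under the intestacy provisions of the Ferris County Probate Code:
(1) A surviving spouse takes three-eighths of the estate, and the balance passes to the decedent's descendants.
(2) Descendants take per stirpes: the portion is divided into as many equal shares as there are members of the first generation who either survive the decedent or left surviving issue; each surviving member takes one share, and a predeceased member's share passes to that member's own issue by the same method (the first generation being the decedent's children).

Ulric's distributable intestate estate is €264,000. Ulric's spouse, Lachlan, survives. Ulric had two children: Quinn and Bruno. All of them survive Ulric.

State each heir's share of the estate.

Lachlan takes three-eighths of €264,000 = €99,000. The remaining €165,000 passes to the descendants.
The descendants' portion (€165,000) is divided into 2 shares of €82,500: Quinn and Bruno each take €82,500.

Lachlan: €99,000; Quinn: €82,500; Bruno: €82,500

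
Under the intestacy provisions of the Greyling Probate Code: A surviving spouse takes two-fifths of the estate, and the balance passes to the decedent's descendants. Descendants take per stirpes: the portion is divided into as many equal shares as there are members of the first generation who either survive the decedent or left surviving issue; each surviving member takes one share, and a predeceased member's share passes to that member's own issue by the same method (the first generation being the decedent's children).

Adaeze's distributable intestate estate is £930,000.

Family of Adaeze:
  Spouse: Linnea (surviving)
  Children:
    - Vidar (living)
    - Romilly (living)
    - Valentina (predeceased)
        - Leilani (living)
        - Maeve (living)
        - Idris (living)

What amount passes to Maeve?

Linnea takes two-fifths of £930,000 = £372,000. The remaining £558,000 passes to the descendants.
The descendants' portion (£558,000) is divided into 3 shares of £186,000: Vidar and Romilly each take £186,000; Valentina's £186,000 share passes to Valentina's issue.
Valentina's share (£186,000) is divided into 3 shares of £62,000: Leilani, Maeve, and Idris each take £62,000.

Maeve receives £62,000.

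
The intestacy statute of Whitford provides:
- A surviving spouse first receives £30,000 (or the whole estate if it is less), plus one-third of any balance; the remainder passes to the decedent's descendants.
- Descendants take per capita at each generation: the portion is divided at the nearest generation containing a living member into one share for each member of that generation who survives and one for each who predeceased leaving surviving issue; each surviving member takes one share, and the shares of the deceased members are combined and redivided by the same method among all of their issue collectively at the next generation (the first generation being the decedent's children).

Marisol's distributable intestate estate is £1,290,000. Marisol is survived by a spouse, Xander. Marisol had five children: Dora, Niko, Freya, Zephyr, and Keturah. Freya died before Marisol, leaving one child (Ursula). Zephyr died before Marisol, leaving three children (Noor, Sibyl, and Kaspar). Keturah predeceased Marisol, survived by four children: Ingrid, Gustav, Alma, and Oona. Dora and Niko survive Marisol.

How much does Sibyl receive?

Xander first takes £30,000, leaving a balance of £1,260,000. Xander then takes one-third of the balance (£420,000), for a total of £450,000. The remaining £840,000 passes to the descendants.
The descendants' portion (£840,000) is divided at the children's generation into 5 shares of £168,000. Dora and Niko each take £168,000. The 3 shares of the deceased (Freya, Zephyr, and Keturah) are combined into a pool of £504,000.
That pool (£504,000) is divided at the grandchildren's generation equally among Ursula, Noor, Sibyl, Kaspar, Ingrid, Gustav, Alma, and Oona: £63,000 each.

Sibyl receives £63,000.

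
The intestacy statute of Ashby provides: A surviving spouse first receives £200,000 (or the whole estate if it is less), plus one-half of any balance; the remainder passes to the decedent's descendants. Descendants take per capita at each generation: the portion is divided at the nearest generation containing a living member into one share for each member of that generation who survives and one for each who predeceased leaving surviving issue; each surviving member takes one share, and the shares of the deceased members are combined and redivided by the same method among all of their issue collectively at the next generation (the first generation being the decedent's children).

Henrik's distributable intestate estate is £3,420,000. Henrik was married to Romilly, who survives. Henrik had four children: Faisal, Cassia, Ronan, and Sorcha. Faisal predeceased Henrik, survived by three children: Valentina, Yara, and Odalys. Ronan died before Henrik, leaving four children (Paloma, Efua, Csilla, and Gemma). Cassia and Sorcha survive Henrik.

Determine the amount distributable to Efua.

Efua receives £115,000.

Romilly first takes £200,000, leaving a balance of £3,220,000. Romilly then takes one-half of the balance (£1,610,000), for a total of £1,810,000. The remaining £1,610,000 passes to the descendants.
The descendants' portion (£1,610,000) is divided at the children's generation into 4 shares of £402,500. Cassia and Sorcha each take £402,500. The 2 shares of the deceased (Faisal and Ronan) are combined into a pool of £805,000.
That pool (£805,000) is divided at the grandchildren's generation equally among Valentina, Yara, Odalys, Paloma, Efua, Csilla, and Gemma: £115,000 each.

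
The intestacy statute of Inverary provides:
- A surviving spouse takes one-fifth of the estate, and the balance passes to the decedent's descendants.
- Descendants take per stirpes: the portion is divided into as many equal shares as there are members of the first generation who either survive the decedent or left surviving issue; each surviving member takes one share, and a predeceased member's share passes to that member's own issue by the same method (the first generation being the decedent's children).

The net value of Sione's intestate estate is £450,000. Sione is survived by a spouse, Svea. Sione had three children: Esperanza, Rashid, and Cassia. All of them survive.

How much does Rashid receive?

Rashid receives £120,000.

Svea takes one-fifth of £450,000 = £90,000. The remaining £360,000 passes to the descendants.
The descendants' portion (£360,000) is divided into 3 shares of £120,000: Esperanza, Rashid, and Cassia each take £120,000.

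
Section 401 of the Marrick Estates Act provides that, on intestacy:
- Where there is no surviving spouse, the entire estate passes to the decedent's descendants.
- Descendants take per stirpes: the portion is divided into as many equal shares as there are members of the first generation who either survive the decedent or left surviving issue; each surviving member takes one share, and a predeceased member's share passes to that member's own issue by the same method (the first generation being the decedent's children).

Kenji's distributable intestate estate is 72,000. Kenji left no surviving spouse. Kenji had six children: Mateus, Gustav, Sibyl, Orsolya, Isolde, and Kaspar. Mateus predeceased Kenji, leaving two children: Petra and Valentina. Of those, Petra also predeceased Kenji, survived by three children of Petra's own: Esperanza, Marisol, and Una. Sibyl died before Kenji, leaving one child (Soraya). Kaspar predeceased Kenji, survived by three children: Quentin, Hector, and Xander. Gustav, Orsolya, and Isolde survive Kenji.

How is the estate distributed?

The entire 72,000 passes to the descendants.
That amount (72,000) is divided into 6 shares of 12,000: Gustav, Orsolya, and Isolde each take 12,000; Mateus's 12,000 share passes to Mateus's issue; Sibyl's 12,000 share passes to Sibyl's issue; Kaspar's 12,000 share passes to Kaspar's issue.
Mateus's share (12,000) is divided into 2 shares of 6,000: Valentina takes 6,000; Petra's 6,000 share passes to Petra's issue.
Petra's share (6,000) is divided into 3 shares of 2,000: Esperanza, Marisol, and Una each take 2,000.
Sibyl's share (12,000) passes entirely to Soraya.
Kaspar's share (12,000) is divided into 3 shares of 4,000: Quentin, Hector, and Xander each take 4,000.

Esperanza: 2,000; Marisol: 2,000; Una: 2,000; Valentina: 6,000; Gustav: 12,000; Soraya: 12,000; Orsolya: 12,000; Isolde: 12,000; Quentin: 4,000; Hector: 4,000; Xander: 4,000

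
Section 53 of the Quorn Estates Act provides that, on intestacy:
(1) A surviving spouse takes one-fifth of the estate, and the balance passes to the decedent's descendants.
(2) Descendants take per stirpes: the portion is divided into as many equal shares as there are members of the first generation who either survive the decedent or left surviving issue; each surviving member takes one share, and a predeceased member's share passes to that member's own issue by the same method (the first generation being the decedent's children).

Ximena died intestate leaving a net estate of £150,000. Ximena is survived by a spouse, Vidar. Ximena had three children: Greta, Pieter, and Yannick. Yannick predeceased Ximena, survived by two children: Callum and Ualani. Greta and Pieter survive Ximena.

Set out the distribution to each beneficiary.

Vidar: £30,000; Greta: £40,000; Pieter: £40,000; Callum: £20,000; Ualani: £20,000

Vidar takes one-fifth of £150,000 = £30,000. The remaining £120,000 passes to the descendants.
The descendants' portion (£120,000) is divided into 3 shares of £40,000: Greta and Pieter each take £40,000; Yannick's £40,000 share passes to Yannick's issue.
Yannick's share (£40,000) is divided into 2 shares of £20,000: Callum and Ualani each take £20,000.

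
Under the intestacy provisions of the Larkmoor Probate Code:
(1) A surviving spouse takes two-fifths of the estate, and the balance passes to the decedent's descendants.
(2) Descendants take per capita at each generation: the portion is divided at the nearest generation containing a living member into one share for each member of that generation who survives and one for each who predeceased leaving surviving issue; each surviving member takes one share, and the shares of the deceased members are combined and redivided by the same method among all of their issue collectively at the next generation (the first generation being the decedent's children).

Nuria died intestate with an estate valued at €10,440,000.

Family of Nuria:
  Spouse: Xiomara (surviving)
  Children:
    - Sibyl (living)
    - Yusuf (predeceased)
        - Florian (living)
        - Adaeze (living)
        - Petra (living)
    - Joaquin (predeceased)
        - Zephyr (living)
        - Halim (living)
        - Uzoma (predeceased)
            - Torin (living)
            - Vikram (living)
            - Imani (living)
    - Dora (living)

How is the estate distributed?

Xiomara: €4,176,000; Sibyl: €1,566,000; Florian: €522,000; Adaeze: €522,000; Petra: €522,000; Zephyr: €522,000; Halim: €522,000; Torin: €174,000; Vikram: €174,000; Imani: €174,000; Dora: €1,566,000

Xiomara takes two-fifths of €10,440,000 = €4,176,000. The remaining €6,264,000 passes to the descendants.
The descendants' portion (€6,264,000) is divided at the children's generation into 4 shares of €1,566,000. Sibyl and Dora each take €1,566,000. The 2 shares of the deceased (Yusuf and Joaquin) are combined into a pool of €3,132,000.
That pool (€3,132,000) is divided at the grandchildren's generation into 6 shares of €522,000. Florian, Adaeze, Petra, Zephyr, and Halim each take €522,000. The remaining share for the deceased Uzoma (€522,000) is carried to the next generation.
That pool (€522,000) is divided at the great-grandchildren's generation equally among Torin, Vikram, and Imani: €174,000 each.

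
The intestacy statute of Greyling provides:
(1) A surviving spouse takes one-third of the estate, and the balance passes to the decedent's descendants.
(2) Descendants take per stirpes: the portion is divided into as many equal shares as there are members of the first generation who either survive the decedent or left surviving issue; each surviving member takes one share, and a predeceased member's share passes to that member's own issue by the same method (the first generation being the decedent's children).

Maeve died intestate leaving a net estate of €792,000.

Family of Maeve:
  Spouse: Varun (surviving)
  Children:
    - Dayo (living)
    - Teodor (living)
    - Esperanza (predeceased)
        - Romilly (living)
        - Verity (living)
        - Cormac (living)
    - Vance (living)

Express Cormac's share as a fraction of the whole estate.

Varun takes one-third of €792,000 = €264,000. The remaining €528,000 passes to the descendants.
The descendants' portion (€528,000) is divided into 4 shares of €132,000: Dayo, Teodor, and Vance each take €132,000; Esperanza's €132,000 share passes to Esperanza's issue.
Esperanza's share (€132,000) is divided into 3 shares of €44,000: Romilly, Verity, and Cormac each take €44,000.

Cormac receives 1/18 of the estate.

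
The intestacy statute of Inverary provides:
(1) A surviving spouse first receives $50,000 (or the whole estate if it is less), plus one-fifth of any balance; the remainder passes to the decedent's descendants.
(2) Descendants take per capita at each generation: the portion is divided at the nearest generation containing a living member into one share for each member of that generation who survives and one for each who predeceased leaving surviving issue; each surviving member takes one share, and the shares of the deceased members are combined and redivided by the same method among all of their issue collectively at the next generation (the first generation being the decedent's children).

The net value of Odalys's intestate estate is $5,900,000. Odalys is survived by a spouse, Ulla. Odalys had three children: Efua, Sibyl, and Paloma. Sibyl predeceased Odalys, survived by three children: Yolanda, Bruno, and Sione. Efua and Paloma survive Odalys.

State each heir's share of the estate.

Ulla: $1,220,000; Efua: $1,560,000; Yolanda: $520,000; Bruno: $520,000; Sione: $520,000; Paloma: $1,560,000

Ulla first takes $50,000, leaving a balance of $5,850,000. Ulla then takes one-fifth of the balance ($1,170,000), for a total of $1,220,000. The remaining $4,680,000 passes to the descendants.
The descendants' portion ($4,680,000) is divided at the children's generation into 3 shares of $1,560,000. Efua and Paloma each take $1,560,000. The remaining share for the deceased Sibyl ($1,560,000) is carried to the next generation.
That pool ($1,560,000) is divided at the grandchildren's generation equally among Yolanda, Bruno, and Sione: $520,000 each.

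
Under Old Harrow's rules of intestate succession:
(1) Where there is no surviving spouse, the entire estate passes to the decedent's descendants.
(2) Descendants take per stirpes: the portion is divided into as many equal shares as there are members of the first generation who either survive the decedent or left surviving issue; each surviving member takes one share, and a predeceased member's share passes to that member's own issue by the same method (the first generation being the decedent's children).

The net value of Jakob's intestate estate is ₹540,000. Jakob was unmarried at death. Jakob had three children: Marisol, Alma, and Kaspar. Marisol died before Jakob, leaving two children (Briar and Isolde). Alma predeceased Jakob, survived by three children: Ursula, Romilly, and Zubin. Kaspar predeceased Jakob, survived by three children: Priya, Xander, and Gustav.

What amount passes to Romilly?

The entire ₹540,000 passes to the descendants.
That amount (₹540,000) is divided into 3 shares of ₹180,000: Marisol's ₹180,000 share passes to Marisol's issue; Alma's ₹180,000 share passes to Alma's issue; Kaspar's ₹180,000 share passes to Kaspar's issue.
Marisol's share (₹180,000) is divided into 2 shares of ₹90,000: Briar and Isolde each take ₹90,000.
Alma's share (₹180,000) is divided into 3 shares of ₹60,000: Ursula, Romilly, and Zubin each take ₹60,000.
Kaspar's share (₹180,000) is divided into 3 shares of ₹60,000: Priya, Xander, and Gustav each take ₹60,000.

Romilly receives ₹60,000.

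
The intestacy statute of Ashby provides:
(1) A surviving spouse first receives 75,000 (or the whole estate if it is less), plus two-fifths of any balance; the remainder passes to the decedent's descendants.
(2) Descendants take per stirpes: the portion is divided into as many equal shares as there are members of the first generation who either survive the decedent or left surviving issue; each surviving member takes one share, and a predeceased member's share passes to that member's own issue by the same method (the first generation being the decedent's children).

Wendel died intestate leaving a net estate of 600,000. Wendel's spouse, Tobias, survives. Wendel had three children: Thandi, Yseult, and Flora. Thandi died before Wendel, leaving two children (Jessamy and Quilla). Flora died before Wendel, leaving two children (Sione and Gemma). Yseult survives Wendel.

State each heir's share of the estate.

Tobias: 285,000; Jessamy: 52,500; Quilla: 52,500; Yseult: 105,000; Sione: 52,500; Gemma: 52,500

Tobias first takes 75,000, leaving a balance of 525,000. Tobias then takes two-fifths of the balance (210,000), for a total of 285,000. The remaining 315,000 passes to the descendants.
The descendants' portion (315,000) is divided into 3 shares of 105,000: Yseult takes 105,000; Thandi's 105,000 share passes to Thandi's issue; Flora's 105,000 share passes to Flora's issue.
Thandi's share (105,000) is divided into 2 shares of 52,500: Jessamy and Quilla each take 52,500.
Flora's share (105,000) is divided into 2 shares of 52,500: Sione and Gemma each take 52,500.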